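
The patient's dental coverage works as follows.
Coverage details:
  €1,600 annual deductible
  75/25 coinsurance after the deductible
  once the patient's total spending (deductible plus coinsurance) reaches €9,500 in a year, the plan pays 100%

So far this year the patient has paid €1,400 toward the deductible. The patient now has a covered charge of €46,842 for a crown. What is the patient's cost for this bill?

Remaining deductible: €1,600 − €1,400 = €200.
That leaves €46,842 − €200 = €46,642 for coinsurance.
Patient's 25% share of €46,642 is €11,660.50.
So the patient owes €200 + €11,660.50 = €11,860.50 before any cap.
Year-to-date out-of-pocket would reach €1,400 + €11,860.50 = €13,260.50, above the €9,500 maximum, so the patient pays only €9,500 − €1,400 = €8,100.

€8,100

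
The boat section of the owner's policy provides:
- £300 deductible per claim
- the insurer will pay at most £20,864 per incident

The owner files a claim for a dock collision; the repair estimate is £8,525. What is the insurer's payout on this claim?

Less the £300 deductible: £8,525 − £300 = £8,225.
That's under the £20,864 cap, so the insurer reimburses the full £8,225.

£8,225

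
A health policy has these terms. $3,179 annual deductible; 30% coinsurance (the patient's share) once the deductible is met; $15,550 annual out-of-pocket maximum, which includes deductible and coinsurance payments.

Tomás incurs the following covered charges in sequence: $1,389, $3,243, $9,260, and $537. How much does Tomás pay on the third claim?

$2,778

#1 ($1,389): fully absorbed by the deductible. Cost to patient: $1,389. OOP to date $1,389.
#2 ($3,243): $1,790 to deductible, leaving $1,453; 30% of $1,453 = $435.90. Patient owes $2,225.90 (running OOP $3,614.90).
#3 ($9,260): deductible met; 30% of $9,260 = $2,778. Patient owes $2,778 (running OOP $6,392.90).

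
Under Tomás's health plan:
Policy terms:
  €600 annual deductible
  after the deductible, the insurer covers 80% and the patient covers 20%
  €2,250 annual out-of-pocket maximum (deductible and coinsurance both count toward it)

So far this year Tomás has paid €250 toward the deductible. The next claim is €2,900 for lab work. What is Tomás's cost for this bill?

€250 of the €600 deductible is already met, leaving €350.
That leaves €2,900 − €350 = €2,550 for coinsurance.
Patient's 20% share of €2,550 is €510.
That puts the patient's cost at €350 + €510 = €860 before any cap.
Cumulative spending €250 + €860 = €1,110 stays under the €2,250 maximum.

€860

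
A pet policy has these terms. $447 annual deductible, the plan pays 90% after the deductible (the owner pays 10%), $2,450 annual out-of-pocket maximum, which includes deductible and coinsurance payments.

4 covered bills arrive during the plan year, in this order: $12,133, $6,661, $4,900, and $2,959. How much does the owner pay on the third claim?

Bill 1, $12,133: $447 to deductible, leaving $11,686; coinsurance $11,686 × 10% = $1,168.60. Owner pays $1,615.60; OOP now $1,615.60.
Bill 2, $6,661: deductible already satisfied, so owner's share is 10% × $6,661 = $666.10. Owner owes $666.10 (running OOP $2,281.70).
Bill 3, $4,900: 10% coinsurance on $4,900 = $490. That would push OOP to $2,771.70, over the $2,450 cap, so owner pays $2,450 − $2,281.70 = $168.30.

$168.30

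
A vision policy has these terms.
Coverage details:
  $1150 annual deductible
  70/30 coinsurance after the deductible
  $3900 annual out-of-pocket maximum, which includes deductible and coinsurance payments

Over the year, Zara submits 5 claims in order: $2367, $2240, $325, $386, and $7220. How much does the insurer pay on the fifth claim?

Claim 1 — $2367: deductible takes $1150, $1217 remains; 30% of $1217 = $365.10. Member pays $1515.10; OOP now $1515.10. Plan pays $2367 − $1515.10 = $851.90.
Claim 2 — $2240: 30% coinsurance on $2240 = $672. Cost to member: $672. OOP to date $2187.10. Insurer: $2240 − $672 = $1568.
Claim 3 — $325: deductible already satisfied, so member's share is 30% × $325 = $97.50. Member owes $97.50 (running OOP $2284.60). Insurer: $325 − $97.50 = $227.50.
Claim 4 — $386: deductible met; 30% of $386 = $115.80. Member owes $115.80 (running OOP $2400.40). Plan pays $386 − $115.80 = $270.20.
Claim 5 — $7220: deductible already satisfied, so member's share is 30% × $7220 = $2166. Adding that to $2400.40 gives $4566.40, past the $3900 cap; member pays only $3900 − $2400.40 = $1499.60. Plan pays $7220 − $1499.60 = $5720.40.

$5720.40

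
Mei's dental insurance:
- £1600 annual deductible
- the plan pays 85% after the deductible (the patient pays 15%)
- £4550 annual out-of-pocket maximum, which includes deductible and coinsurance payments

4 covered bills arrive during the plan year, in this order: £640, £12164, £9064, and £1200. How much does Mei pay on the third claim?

£1269.40

#1 (£640): all of it applies to the deductible. Cost to patient: £640. OOP to date £640.
#2 (£12164): deductible takes £960, £11204 remains; 15% of £11204 = £1680.60. Patient pays £2640.60; OOP now £3280.60.
#3 (£9064): 15% coinsurance on £9064 = £1359.60. That would push OOP to £4640.20, over the £4550 cap, so patient pays £4550 − £3280.60 = £1269.40.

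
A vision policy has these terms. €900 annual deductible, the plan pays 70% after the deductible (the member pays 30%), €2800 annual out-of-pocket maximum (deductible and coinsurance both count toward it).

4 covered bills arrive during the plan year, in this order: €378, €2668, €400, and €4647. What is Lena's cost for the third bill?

€120

Claim 1 (€378): all of it applies to the deductible. Member pays €378; OOP now €378.
Claim 2 (€2668): €522 to deductible, leaving €2146; member's 30% is €643.80. Member owes €1165.80 (running OOP €1543.80).
Claim 3 (€400): 30% coinsurance on €400 = €120. Member pays €120; OOP now €1663.80.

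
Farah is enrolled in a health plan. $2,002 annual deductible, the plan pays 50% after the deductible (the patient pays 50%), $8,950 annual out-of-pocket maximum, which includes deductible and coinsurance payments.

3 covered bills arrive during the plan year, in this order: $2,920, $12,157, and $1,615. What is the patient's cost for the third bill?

$410.50

Claim 1 ($2,920): $2,002 finishes the deductible; $918 goes to coinsurance; coinsurance $918 × 50% = $459. Patient owes $2,461 (running OOP $2,461).
Claim 2 ($12,157): 50% coinsurance on $12,157 = $6,078.50. Patient owes $6,078.50 (running OOP $8,539.50).
Claim 3 ($1,615): deductible met; 50% of $1,615 = $807.50. Adding that to $8,539.50 gives $9,347, past the $8,950 cap; patient pays only $8,950 − $8,539.50 = $410.50.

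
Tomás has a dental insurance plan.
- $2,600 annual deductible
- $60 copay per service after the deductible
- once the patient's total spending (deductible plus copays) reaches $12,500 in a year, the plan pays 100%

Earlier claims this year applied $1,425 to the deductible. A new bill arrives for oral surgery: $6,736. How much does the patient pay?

$1,425 of the $2,600 deductible is already met, leaving $1,175.
That leaves $6,736 − $1,175 = $5,561 for the copay.
Copay on this service: $60.
That puts the patient's cost at $1,175 + $60 = $1,235 before any cap.
Year-to-date out-of-pocket becomes $1,425 + $1,235 = $2,660, still under the $12,500 maximum, so no cap applies.

$1,235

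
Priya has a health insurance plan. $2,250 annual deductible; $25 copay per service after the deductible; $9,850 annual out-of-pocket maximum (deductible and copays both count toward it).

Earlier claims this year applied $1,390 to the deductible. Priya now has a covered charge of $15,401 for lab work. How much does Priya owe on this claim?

$1,390 of the $2,250 deductible is already met, leaving $860.
After the $860 deductible portion, $15,401 − $860 = $14,541 is subject to the copay.
Copay on this service: $25.
Patient responsibility before any cap: $860 + $25 = $885.
Total out-of-pocket so far would be $1,390 + $885 = $2,275, below the $9,850 cap — no reduction.

$885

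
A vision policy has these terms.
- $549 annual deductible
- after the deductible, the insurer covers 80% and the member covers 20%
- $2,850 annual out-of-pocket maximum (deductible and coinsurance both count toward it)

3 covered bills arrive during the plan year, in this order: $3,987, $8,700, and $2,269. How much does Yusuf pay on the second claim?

$1,613.40

#1 ($3,987): $549 finishes the deductible; $3,438 goes to coinsurance; member's 20% is $687.60. Member pays $1,236.60; OOP now $1,236.60.
#2 ($8,700): deductible already satisfied, so member's share is 20% × $8,700 = $1,740. OOP would hit $2,976.60 > $2,850, so the cap limits the member to $2,850 − $1,236.60 = $1,613.40.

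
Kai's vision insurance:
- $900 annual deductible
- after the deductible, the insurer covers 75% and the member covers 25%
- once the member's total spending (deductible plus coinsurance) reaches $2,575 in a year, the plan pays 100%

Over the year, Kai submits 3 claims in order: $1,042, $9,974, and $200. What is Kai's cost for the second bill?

$1,639.50

Bill 1, $1,042: $900 to deductible, leaving $142; coinsurance $142 × 25% = $35.50. Member owes $935.50 (running OOP $935.50).
Bill 2, $9,974: deductible already satisfied, so member's share is 25% × $9,974 = $2,493.50. That would push OOP to $3,429, over the $2,575 cap, so member pays $2,575 − $935.50 = $1,639.50.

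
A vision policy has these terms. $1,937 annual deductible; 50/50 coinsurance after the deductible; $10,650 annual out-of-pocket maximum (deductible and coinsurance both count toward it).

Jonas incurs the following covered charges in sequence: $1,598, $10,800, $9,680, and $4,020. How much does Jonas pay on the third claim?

Claim 1 — $1,598: fully absorbed by the deductible. Member owes $1,598 (running OOP $1,598).
Claim 2 — $10,800: $339 to deductible, leaving $10,461; coinsurance $10,461 × 50% = $5,230.50. Member owes $5,569.50 (running OOP $7,167.50).
Claim 3 — $9,680: deductible met; 50% of $9,680 = $4,840. Adding that to $7,167.50 gives $12,007.50, past the $10,650 cap; member pays only $10,650 − $7,167.50 = $3,482.50.

$3,482.50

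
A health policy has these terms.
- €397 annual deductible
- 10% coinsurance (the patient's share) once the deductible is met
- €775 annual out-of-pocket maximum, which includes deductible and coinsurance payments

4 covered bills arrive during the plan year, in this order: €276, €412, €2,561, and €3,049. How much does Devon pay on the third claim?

€256.10

Claim 1 — €276: fully absorbed by the deductible. Patient owes €276 (running OOP €276).
Claim 2 — €412: €121 to deductible, leaving €291; coinsurance €291 × 10% = €29.10. Cost to patient: €150.10. OOP to date €426.10.
Claim 3 — €2,561: 10% coinsurance on €2,561 = €256.10. Patient owes €256.10 (running OOP €682.20).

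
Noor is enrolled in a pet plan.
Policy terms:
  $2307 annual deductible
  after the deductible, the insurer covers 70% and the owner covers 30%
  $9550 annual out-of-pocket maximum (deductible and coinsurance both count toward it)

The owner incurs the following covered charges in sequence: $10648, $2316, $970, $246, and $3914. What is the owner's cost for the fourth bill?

$73.80

Bill 1, $10648: $2307 finishes the deductible; $8341 goes to coinsurance; 30% of $8341 = $2502.30. Owner pays $4809.30; OOP now $4809.30.
Bill 2, $2316: deductible already satisfied, so owner's share is 30% × $2316 = $694.80. Owner pays $694.80; OOP now $5504.10.
Bill 3, $970: deductible met; 30% of $970 = $291. Owner owes $291 (running OOP $5795.10).
Bill 4, $246: 30% coinsurance on $246 = $73.80. Cost to owner: $73.80. OOP to date $5868.90.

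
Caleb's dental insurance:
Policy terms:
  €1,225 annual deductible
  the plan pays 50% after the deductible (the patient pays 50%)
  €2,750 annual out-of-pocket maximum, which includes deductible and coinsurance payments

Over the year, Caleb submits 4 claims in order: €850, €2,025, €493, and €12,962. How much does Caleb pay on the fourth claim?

#1 (€850): fully absorbed by the deductible. Cost to patient: €850. OOP to date €850.
#2 (€2,025): deductible takes €375, €1,650 remains; coinsurance €1,650 × 50% = €825. Patient owes €1,200 (running OOP €2,050).
#3 (€493): deductible already satisfied, so patient's share is 50% × €493 = €246.50. Patient pays €246.50; OOP now €2,296.50.
#4 (€12,962): 50% coinsurance on €12,962 = €6,481. OOP would hit €8,777.50 > €2,750, so the cap limits the patient to €2,750 − €2,296.50 = €453.50.

€453.50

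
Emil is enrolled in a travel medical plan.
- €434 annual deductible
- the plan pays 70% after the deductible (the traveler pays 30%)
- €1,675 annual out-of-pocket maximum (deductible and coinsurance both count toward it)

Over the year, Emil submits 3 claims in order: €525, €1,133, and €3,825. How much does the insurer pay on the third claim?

#1 (€525): €434 to deductible, leaving €91; traveler's 30% is €27.30. Cost to traveler: €461.30. OOP to date €461.30. Plan pays €525 − €461.30 = €63.70.
#2 (€1,133): 30% coinsurance on €1,133 = €339.90. Traveler pays €339.90; OOP now €801.20. Plan pays €1,133 − €339.90 = €793.10.
#3 (€3,825): 30% coinsurance on €3,825 = €1,147.50. Adding that to €801.20 gives €1,948.70, past the €1,675 cap; traveler pays only €1,675 − €801.20 = €873.80. Insurer: €3,825 − €873.80 = €2,951.20.

€2,951.20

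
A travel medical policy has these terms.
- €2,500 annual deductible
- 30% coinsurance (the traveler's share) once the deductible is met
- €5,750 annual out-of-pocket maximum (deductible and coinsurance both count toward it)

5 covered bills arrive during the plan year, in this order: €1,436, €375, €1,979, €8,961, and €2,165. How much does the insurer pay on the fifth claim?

Claim 1 (€1,436): all of it applies to the deductible. Traveler owes €1,436 (running OOP €1,436). Plan pays €1,436 − €1,436 = €0.
Claim 2 (€375): fully absorbed by the deductible. Traveler owes €375 (running OOP €1,811). Insurer: €375 − €375 = €0.
Claim 3 (€1,979): deductible takes €689, €1,290 remains; coinsurance €1,290 × 30% = €387. Cost to traveler: €1,076. OOP to date €2,887. Plan pays €1,979 − €1,076 = €903.
Claim 4 (€8,961): 30% coinsurance on €8,961 = €2,688.30. Traveler owes €2,688.30 (running OOP €5,575.30). Insurer: €8,961 − €2,688.30 = €6,272.70.
Claim 5 (€2,165): deductible met; 30% of €2,165 = €649.50. That would push OOP to €6,224.80, over the €5,750 cap, so traveler pays €5,750 − €5,575.30 = €174.70. Insurer: €2,165 − €174.70 = €1,990.30.

€1,990.30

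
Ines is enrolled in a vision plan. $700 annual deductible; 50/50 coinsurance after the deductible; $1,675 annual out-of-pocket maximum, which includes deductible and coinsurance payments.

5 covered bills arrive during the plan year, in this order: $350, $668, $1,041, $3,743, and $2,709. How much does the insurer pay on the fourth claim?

$3,447.50

Claim 1 — $350: all of it applies to the deductible. Member pays $350; OOP now $350. Plan pays $350 − $350 = $0.
Claim 2 — $668: deductible takes $350, $318 remains; member's 50% is $159. Member owes $509 (running OOP $859). Plan pays $668 − $509 = $159.
Claim 3 — $1,041: 50% coinsurance on $1,041 = $520.50. Cost to member: $520.50. OOP to date $1,379.50. Insurer: $1,041 − $520.50 = $520.50.
Claim 4 — $3,743: deductible already satisfied, so member's share is 50% × $3,743 = $1,871.50. Adding that to $1,379.50 gives $3,251, past the $1,675 cap; member pays only $1,675 − $1,379.50 = $295.50. Plan pays $3,743 − $295.50 = $3,447.50.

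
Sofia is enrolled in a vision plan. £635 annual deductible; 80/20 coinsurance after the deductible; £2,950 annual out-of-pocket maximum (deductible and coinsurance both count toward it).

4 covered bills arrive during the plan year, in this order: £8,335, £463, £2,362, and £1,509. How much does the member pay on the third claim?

Bill 1, £8,335: deductible takes £635, £7,700 remains; coinsurance £7,700 × 20% = £1,540. Member owes £2,175 (running OOP £2,175).
Bill 2, £463: deductible already satisfied, so member's share is 20% × £463 = £92.60. Cost to member: £92.60. OOP to date £2,267.60.
Bill 3, £2,362: 20% coinsurance on £2,362 = £472.40. Member pays £472.40; OOP now £2,740.

£472.40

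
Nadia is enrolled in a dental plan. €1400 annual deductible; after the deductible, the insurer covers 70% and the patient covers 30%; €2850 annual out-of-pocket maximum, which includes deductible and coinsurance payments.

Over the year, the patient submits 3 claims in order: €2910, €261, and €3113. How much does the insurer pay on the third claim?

€2194.30

Bill 1, €2910: deductible takes €1400, €1510 remains; 30% of €1510 = €453. Patient owes €1853 (running OOP €1853). Plan pays €2910 − €1853 = €1057.
Bill 2, €261: deductible met; 30% of €261 = €78.30. Patient owes €78.30 (running OOP €1931.30). Insurer: €261 − €78.30 = €182.70.
Bill 3, €3113: deductible met; 30% of €3113 = €933.90. OOP would hit €2865.20 > €2850, so the cap limits the patient to €2850 − €1931.30 = €918.70. Plan pays €3113 − €918.70 = €2194.30.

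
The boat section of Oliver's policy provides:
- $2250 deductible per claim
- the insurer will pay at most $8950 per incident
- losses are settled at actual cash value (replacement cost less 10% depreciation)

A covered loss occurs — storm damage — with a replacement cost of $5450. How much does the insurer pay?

At 10% depreciation, ACV = $5450 − $545 = $4905.
Subtract the deductible: $4905 − $2250 = $2655.
$2655 is within the $8950 limit, so the insurer pays $2655.

$2655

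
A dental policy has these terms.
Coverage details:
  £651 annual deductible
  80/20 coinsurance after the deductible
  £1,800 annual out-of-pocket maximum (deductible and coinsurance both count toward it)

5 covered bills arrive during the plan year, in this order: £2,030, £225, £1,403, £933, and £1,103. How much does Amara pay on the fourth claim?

£186.60

Claim 1 (£2,030): deductible takes £651, £1,379 remains; coinsurance £1,379 × 20% = £275.80. Patient pays £926.80; OOP now £926.80.
Claim 2 (£225): deductible met; 20% of £225 = £45. Patient owes £45 (running OOP £971.80).
Claim 3 (£1,403): deductible met; 20% of £1,403 = £280.60. Patient owes £280.60 (running OOP £1,252.40).
Claim 4 (£933): deductible already satisfied, so patient's share is 20% × £933 = £186.60. Patient owes £186.60 (running OOP £1,439).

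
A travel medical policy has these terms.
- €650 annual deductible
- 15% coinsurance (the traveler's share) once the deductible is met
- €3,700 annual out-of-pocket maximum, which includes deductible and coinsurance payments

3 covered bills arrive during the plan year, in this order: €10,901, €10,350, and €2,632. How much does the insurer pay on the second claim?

Bill 1, €10,901: deductible takes €650, €10,251 remains; 15% of €10,251 = €1,537.65. Traveler pays €2,187.65; OOP now €2,187.65. Insurer: €10,901 − €2,187.65 = €8,713.35.
Bill 2, €10,350: deductible met; 15% of €10,350 = €1,552.50. That would push OOP to €3,740.15, over the €3,700 cap, so traveler pays €3,700 − €2,187.65 = €1,512.35. Plan pays €10,350 − €1,512.35 = €8,837.65.

€8,837.65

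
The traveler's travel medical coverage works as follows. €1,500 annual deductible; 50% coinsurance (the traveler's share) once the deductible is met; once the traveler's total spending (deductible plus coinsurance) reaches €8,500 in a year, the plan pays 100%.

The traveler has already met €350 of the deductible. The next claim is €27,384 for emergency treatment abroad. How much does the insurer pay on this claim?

Deductible still to meet: €1,500 − €350 = €1,150.
The remaining €26,234 (= €27,384 − €1,150) moves to coinsurance.
Coinsurance: €26,234 × 50% = €13,117.
So the traveler owes €1,150 + €13,117 = €14,267 before any cap.
That would bring total out-of-pocket to €14,617, past the €8,500 cap. The traveler is capped at €8,500 − €350 = €8,150 on this claim.
Insurer pays the balance: €27,384 − €8,150 = €19,234.

€19,234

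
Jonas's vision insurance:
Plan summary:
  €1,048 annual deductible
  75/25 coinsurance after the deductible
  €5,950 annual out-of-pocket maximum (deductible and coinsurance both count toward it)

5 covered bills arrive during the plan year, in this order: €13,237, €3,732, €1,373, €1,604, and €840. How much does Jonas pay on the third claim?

€343.25

Claim 1 — €13,237: €1,048 to deductible, leaving €12,189; member's 25% is €3,047.25. Member owes €4,095.25 (running OOP €4,095.25).
Claim 2 — €3,732: 25% coinsurance on €3,732 = €933. Member owes €933 (running OOP €5,028.25).
Claim 3 — €1,373: 25% coinsurance on €1,373 = €343.25. Member owes €343.25 (running OOP €5,371.50).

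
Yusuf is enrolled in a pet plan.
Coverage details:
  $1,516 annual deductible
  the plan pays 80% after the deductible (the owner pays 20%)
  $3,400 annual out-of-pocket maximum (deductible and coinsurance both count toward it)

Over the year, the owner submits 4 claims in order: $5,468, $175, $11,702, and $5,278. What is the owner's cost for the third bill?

$1,058.60

Claim 1 — $5,468: deductible takes $1,516, $3,952 remains; owner's 20% is $790.40. Cost to owner: $2,306.40. OOP to date $2,306.40.
Claim 2 — $175: deductible met; 20% of $175 = $35. Owner owes $35 (running OOP $2,341.40).
Claim 3 — $11,702: 20% coinsurance on $11,702 = $2,340.40. Adding that to $2,341.40 gives $4,681.80, past the $3,400 cap; owner pays only $3,400 − $2,341.40 = $1,058.60.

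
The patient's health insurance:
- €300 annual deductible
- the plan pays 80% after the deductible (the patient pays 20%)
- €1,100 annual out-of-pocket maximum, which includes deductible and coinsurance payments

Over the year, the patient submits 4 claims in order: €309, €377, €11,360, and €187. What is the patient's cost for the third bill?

Bill 1, €309: €300 finishes the deductible; €9 goes to coinsurance; 20% of €9 = €1.80. Patient pays €301.80; OOP now €301.80.
Bill 2, €377: deductible already satisfied, so patient's share is 20% × €377 = €75.40. Patient pays €75.40; OOP now €377.20.
Bill 3, €11,360: 20% coinsurance on €11,360 = €2,272. Adding that to €377.20 gives €2,649.20, past the €1,100 cap; patient pays only €1,100 − €377.20 = €722.80.

€722.80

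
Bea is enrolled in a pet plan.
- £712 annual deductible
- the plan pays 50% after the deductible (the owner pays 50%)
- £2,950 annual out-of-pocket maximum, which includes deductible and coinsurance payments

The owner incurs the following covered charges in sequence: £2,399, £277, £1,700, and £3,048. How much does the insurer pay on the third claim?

£850

#1 (£2,399): £712 to deductible, leaving £1,687; owner's 50% is £843.50. Owner pays £1,555.50; OOP now £1,555.50. Plan pays £2,399 − £1,555.50 = £843.50.
#2 (£277): deductible met; 50% of £277 = £138.50. Owner owes £138.50 (running OOP £1,694). Plan pays £277 − £138.50 = £138.50.
#3 (£1,700): deductible already satisfied, so owner's share is 50% × £1,700 = £850. Owner pays £850; OOP now £2,544. Plan pays £1,700 − £850 = £850.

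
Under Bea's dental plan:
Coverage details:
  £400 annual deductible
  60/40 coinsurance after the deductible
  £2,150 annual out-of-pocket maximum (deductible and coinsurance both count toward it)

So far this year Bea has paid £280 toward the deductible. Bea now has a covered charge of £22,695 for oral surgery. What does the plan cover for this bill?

£20,825

£280 of the £400 deductible is already met, leaving £120.
After the £120 deductible portion, £22,695 − £120 = £22,575 is subject to coinsurance.
40% of £22,575 = £9,030 falls to the patient.
That puts the patient's cost at £120 + £9,030 = £9,150 before any cap.
Year-to-date out-of-pocket would reach £280 + £9,150 = £9,430, above the £2,150 maximum, so the patient pays only £2,150 − £280 = £1,870.
The insurer covers the remainder: £22,695 − £1,870 = £20,825.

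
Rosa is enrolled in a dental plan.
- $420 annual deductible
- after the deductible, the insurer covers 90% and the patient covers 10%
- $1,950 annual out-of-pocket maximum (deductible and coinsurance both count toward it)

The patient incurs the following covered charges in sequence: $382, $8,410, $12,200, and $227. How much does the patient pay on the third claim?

Claim 1 ($382): fully absorbed by the deductible. Cost to patient: $382. OOP to date $382.
Claim 2 ($8,410): $38 to deductible, leaving $8,372; 10% of $8,372 = $837.20. Patient owes $875.20 (running OOP $1,257.20).
Claim 3 ($12,200): 10% coinsurance on $12,200 = $1,220. OOP would hit $2,477.20 > $1,950, so the cap limits the patient to $1,950 − $1,257.20 = $692.80.

$692.80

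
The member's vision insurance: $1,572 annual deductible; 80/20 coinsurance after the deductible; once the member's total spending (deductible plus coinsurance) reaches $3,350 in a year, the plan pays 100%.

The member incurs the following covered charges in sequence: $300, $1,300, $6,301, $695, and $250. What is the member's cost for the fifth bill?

Claim 1 — $300: all of it applies to the deductible. Member owes $300 (running OOP $300).
Claim 2 — $1,300: $1,272 to deductible, leaving $28; member's 20% is $5.60. Member owes $1,277.60 (running OOP $1,577.60).
Claim 3 — $6,301: deductible met; 20% of $6,301 = $1,260.20. Member pays $1,260.20; OOP now $2,837.80.
Claim 4 — $695: deductible already satisfied, so member's share is 20% × $695 = $139. Member pays $139; OOP now $2,976.80.
Claim 5 — $250: 20% coinsurance on $250 = $50. Member pays $50; OOP now $3,026.80.

$50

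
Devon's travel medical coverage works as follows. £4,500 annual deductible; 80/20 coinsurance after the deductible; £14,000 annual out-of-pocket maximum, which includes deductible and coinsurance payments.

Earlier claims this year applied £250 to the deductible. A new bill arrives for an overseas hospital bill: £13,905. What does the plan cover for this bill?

Remaining deductible: £4,500 − £250 = £4,250.
That leaves £13,905 − £4,250 = £9,655 for coinsurance.
Coinsurance: £9,655 × 20% = £1,931.
That puts the traveler's cost at £4,250 + £1,931 = £6,181 before any cap.
Year-to-date out-of-pocket becomes £250 + £6,181 = £6,431, still under the £14,000 maximum, so no cap applies.
The plan picks up £13,905 − £6,181 = £7,724.

£7,724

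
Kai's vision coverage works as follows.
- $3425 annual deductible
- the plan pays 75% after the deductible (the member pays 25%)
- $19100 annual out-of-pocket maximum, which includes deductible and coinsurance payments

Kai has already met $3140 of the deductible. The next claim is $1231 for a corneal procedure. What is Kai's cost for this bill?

$3140 of the $3425 deductible is already met, leaving $285.
The remaining $946 (= $1231 − $285) moves to coinsurance.
Coinsurance: $946 × 25% = $236.50.
So the member owes $285 + $236.50 = $521.50 before any cap.
Year-to-date out-of-pocket becomes $3140 + $521.50 = $3661.50, still under the $19100 maximum, so no cap applies.

$521.50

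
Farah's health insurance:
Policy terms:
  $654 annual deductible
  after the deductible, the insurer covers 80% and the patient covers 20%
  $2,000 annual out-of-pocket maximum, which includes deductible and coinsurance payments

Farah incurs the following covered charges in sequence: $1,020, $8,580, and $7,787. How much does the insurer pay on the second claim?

#1 ($1,020): $654 to deductible, leaving $366; 20% of $366 = $73.20. Cost to patient: $727.20. OOP to date $727.20. Plan pays $1,020 − $727.20 = $292.80.
#2 ($8,580): deductible already satisfied, so patient's share is 20% × $8,580 = $1,716. Adding that to $727.20 gives $2,443.20, past the $2,000 cap; patient pays only $2,000 − $727.20 = $1,272.80. Plan pays $8,580 − $1,272.80 = $7,307.20.

$7,307.20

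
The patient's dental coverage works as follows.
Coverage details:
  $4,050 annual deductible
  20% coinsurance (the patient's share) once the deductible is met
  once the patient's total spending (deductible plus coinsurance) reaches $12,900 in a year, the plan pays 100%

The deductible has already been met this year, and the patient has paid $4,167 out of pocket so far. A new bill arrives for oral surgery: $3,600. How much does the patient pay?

With the deductible met, the entire $3,600 is subject to coinsurance.
Patient's 20% share of $3,600 is $720.
Year-to-date out-of-pocket becomes $4,167 + $720 = $4,887, still under the $12,900 maximum, so no cap applies.

$720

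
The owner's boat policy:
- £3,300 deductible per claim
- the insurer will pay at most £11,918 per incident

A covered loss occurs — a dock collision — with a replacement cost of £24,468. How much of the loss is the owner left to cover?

£12,550

After the deductible, £24,468 − £3,300 = £21,168 remains.
The £11,918 per-incident cap binds; insurer pays £11,918.
The owner bears the rest of the original loss: £24,468 − £11,918 = £12,550.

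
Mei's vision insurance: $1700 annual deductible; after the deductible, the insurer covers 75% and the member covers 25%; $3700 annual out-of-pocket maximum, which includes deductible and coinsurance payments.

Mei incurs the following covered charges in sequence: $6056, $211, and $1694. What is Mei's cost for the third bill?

Claim 1 ($6056): deductible takes $1700, $4356 remains; coinsurance $4356 × 25% = $1089. Member owes $2789 (running OOP $2789).
Claim 2 ($211): deductible already satisfied, so member's share is 25% × $211 = $52.75. Member owes $52.75 (running OOP $2841.75).
Claim 3 ($1694): deductible met; 25% of $1694 = $423.50. Member owes $423.50 (running OOP $3265.25).

$423.50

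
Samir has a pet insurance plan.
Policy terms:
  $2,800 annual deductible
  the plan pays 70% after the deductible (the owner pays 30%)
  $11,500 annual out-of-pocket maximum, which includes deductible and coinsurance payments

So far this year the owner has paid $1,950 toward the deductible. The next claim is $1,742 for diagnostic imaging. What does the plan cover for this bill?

Remaining deductible: $2,800 − $1,950 = $850.
The remaining $892 (= $1,742 − $850) moves to coinsurance.
Coinsurance: $892 × 30% = $267.60.
Owner responsibility before any cap: $850 + $267.60 = $1,117.60.
Year-to-date out-of-pocket becomes $1,950 + $1,117.60 = $3,067.60, still under the $11,500 maximum, so no cap applies.
The insurer covers the remainder: $1,742 − $1,117.60 = $624.40.

$624.40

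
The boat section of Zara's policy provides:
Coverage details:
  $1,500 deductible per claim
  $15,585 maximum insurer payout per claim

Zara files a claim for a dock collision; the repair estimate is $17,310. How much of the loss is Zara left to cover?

After the deductible, $17,310 − $1,500 = $15,810 remains.
The $15,585 per-incident cap binds; insurer pays $15,585.
Out of pocket: $17,310 − $15,585 = $1,725.

$1,725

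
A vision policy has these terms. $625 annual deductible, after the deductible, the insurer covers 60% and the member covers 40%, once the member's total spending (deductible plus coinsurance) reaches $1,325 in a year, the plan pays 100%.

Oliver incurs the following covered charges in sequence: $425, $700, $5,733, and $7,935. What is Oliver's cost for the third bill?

Claim 1 ($425): fully absorbed by the deductible. Member pays $425; OOP now $425.
Claim 2 ($700): deductible takes $200, $500 remains; 40% of $500 = $200. Member pays $400; OOP now $825.
Claim 3 ($5,733): deductible met; 40% of $5,733 = $2,293.20. Adding that to $825 gives $3,118.20, past the $1,325 cap; member pays only $1,325 − $825 = $500.

$500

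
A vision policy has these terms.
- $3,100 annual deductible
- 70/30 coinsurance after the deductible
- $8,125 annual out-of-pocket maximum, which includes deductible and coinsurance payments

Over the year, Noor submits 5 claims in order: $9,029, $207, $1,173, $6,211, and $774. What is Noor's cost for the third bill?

$351.90

Claim 1 — $9,029: deductible takes $3,100, $5,929 remains; 30% of $5,929 = $1,778.70. Member pays $4,878.70; OOP now $4,878.70.
Claim 2 — $207: deductible met; 30% of $207 = $62.10. Cost to member: $62.10. OOP to date $4,940.80.
Claim 3 — $1,173: 30% coinsurance on $1,173 = $351.90. Member pays $351.90; OOP now $5,292.70.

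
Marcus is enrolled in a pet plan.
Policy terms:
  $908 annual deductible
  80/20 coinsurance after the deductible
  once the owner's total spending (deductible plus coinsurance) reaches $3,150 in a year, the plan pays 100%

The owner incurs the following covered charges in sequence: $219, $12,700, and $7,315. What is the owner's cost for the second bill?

Bill 1, $219: fully absorbed by the deductible. Owner pays $219; OOP now $219.
Bill 2, $12,700: $689 finishes the deductible; $12,011 goes to coinsurance; owner's 20% is $2,402.20. Claim cost before the cap: $689 + $2,402.20 = $3,091.20. Adding that to $219 gives $3,310.20, past the $3,150 cap; owner pays only $3,150 − $219 = $2,931.

$2,931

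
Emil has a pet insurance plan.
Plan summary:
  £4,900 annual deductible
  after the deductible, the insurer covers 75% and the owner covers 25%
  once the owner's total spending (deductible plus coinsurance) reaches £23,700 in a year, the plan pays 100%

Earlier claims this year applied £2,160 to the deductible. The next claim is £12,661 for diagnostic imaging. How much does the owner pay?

£5,220.25

Remaining deductible: £4,900 − £2,160 = £2,740.
After the £2,740 deductible portion, £12,661 − £2,740 = £9,921 is subject to coinsurance.
Owner's 25% share of £9,921 is £2,480.25.
So the owner owes £2,740 + £2,480.25 = £5,220.25 before any cap.
Year-to-date out-of-pocket becomes £2,160 + £5,220.25 = £7,380.25, still under the £23,700 maximum, so no cap applies.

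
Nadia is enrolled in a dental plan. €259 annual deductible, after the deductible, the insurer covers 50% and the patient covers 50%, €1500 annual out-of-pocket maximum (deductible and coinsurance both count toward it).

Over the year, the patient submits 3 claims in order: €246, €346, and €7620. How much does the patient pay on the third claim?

€1074.50

Claim 1 (€246): fully absorbed by the deductible. Patient pays €246; OOP now €246.
Claim 2 (€346): €13 to deductible, leaving €333; coinsurance €333 × 50% = €166.50. Patient pays €179.50; OOP now €425.50.
Claim 3 (€7620): deductible already satisfied, so patient's share is 50% × €7620 = €3810. Adding that to €425.50 gives €4235.50, past the €1500 cap; patient pays only €1500 − €425.50 = €1074.50.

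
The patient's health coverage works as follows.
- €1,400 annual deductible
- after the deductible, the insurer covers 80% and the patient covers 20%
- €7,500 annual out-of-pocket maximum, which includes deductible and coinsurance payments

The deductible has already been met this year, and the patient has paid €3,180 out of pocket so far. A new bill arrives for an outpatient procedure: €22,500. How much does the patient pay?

€4,320

With the deductible met, the entire €22,500 is subject to coinsurance.
20% of €22,500 = €4,500 falls to the patient.
That would bring total out-of-pocket to €7,680, past the €7,500 cap. The patient is capped at €7,500 − €3,180 = €4,320 on this claim.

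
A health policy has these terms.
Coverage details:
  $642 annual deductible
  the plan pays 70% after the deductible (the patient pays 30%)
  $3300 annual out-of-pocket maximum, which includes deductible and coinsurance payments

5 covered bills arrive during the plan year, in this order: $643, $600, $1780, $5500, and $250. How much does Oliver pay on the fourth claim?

$1650

Claim 1 ($643): $642 finishes the deductible; $1 goes to coinsurance; coinsurance $1 × 30% = $0.30. Cost to patient: $642.30. OOP to date $642.30.
Claim 2 ($600): deductible met; 30% of $600 = $180. Patient pays $180; OOP now $822.30.
Claim 3 ($1780): 30% coinsurance on $1780 = $534. Patient owes $534 (running OOP $1356.30).
Claim 4 ($5500): deductible already satisfied, so patient's share is 30% × $5500 = $1650. Cost to patient: $1650. OOP to date $3006.30.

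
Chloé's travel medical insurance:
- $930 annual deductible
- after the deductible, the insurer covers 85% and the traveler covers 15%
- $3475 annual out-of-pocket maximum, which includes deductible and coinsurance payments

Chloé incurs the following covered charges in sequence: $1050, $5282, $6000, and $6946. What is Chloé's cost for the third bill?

$900

Claim 1 — $1050: $930 to deductible, leaving $120; 15% of $120 = $18. Cost to traveler: $948. OOP to date $948.
Claim 2 — $5282: 15% coinsurance on $5282 = $792.30. Traveler owes $792.30 (running OOP $1740.30).
Claim 3 — $6000: deductible already satisfied, so traveler's share is 15% × $6000 = $900. Traveler pays $900; OOP now $2640.30.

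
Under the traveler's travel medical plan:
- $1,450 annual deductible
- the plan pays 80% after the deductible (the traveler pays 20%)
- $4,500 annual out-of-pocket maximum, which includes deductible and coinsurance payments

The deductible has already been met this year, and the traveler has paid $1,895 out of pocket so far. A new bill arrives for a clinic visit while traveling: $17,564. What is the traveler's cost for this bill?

$2,605

The deductible is already satisfied, so the full bill goes to coinsurance.
20% of $17,564 = $3,512.80 falls to the traveler.
Adding $3,512.80 to the $1,895 already spent would give $5,407.80, which exceeds the $4,500 cap; the traveler pays just $4,500 − $1,895 = $2,605.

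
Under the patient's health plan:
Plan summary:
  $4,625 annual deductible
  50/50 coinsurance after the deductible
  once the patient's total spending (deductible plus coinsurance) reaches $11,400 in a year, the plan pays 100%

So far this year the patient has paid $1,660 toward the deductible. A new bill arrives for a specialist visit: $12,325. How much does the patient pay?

$1,660 of the $4,625 deductible is already met, leaving $2,965.
That leaves $12,325 − $2,965 = $9,360 for coinsurance.
50% of $9,360 = $4,680 falls to the patient.
That puts the patient's cost at $2,965 + $4,680 = $7,645 before any cap.
Total out-of-pocket so far would be $1,660 + $7,645 = $9,305, below the $11,400 cap — no reduction.

$7,645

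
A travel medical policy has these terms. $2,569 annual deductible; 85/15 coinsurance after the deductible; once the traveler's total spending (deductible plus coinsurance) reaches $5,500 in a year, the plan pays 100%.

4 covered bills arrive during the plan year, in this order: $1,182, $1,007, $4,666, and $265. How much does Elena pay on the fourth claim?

Claim 1 ($1,182): entire amount goes to the deductible. Traveler owes $1,182 (running OOP $1,182).
Claim 2 ($1,007): fully absorbed by the deductible. Traveler owes $1,007 (running OOP $2,189).
Claim 3 ($4,666): $380 to deductible, leaving $4,286; traveler's 15% is $642.90. Traveler pays $1,022.90; OOP now $3,211.90.
Claim 4 ($265): deductible already satisfied, so traveler's share is 15% × $265 = $39.75. Traveler owes $39.75 (running OOP $3,251.65).

$39.75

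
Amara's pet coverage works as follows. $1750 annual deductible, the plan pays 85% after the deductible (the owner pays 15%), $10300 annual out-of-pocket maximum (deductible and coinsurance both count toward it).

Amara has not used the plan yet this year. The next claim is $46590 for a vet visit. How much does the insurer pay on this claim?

$38114

Deductible not yet touched, so the first $1750 of the bill goes to the deductible.
After the $1750 deductible portion, $46590 − $1750 = $44840 is subject to coinsurance.
Coinsurance: $44840 × 15% = $6726.
So the owner owes $1750 + $6726 = $8476 before any cap.
Total out-of-pocket so far would be $0 + $8476 = $8476, below the $10300 cap — no reduction.
The insurer covers the remainder: $46590 − $8476 = $38114.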